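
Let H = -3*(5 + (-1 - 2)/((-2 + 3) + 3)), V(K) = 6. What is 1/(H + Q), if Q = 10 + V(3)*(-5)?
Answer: -4/131 ≈ -0.030534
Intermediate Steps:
H = -51/4 (H = -3*(5 - 3/(1 + 3)) = -3*(5 - 3/4) = -3*(5 - 3*¼) = -3*(5 - ¾) = -3*17/4 = -51/4 ≈ -12.750)
Q = -20 (Q = 10 + 6*(-5) = 10 - 30 = -20)
1/(H + Q) = 1/(-51/4 - 20) = 1/(-131/4) = -4/131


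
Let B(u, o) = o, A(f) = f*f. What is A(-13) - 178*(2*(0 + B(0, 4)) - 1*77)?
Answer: 12451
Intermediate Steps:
A(f) = f**2
A(-13) - 178*(2*(0 + B(0, 4)) - 1*77) = (-13)**2 - 178*(2*(0 + 4) - 1*77) = 169 - 178*(2*4 - 77) = 169 - 178*(8 - 77) = 169 - 178*(-69) = 169 + 12282 = 12451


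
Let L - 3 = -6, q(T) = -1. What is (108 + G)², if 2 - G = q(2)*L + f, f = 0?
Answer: 11449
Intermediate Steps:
L = -3 (L = 3 - 6 = -3)
G = -1 (G = 2 - (-1*(-3) + 0) = 2 - (3 + 0) = 2 - 1*3 = 2 - 3 = -1)
(108 + G)² = (108 - 1)² = 107² = 11449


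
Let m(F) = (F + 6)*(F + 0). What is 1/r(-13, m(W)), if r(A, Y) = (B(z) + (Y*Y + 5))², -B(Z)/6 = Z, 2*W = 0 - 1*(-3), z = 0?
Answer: 256/4431025 ≈ 5.7774e-5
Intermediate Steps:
W = 3/2 (W = (0 - 1*(-3))/2 = (0 + 3)/2 = (½)*3 = 3/2 ≈ 1.5000)
B(Z) = -6*Z
m(F) = F*(6 + F) (m(F) = (6 + F)*F = F*(6 + F))
r(A, Y) = (5 + Y²)² (r(A, Y) = (-6*0 + (Y*Y + 5))² = (0 + (Y² + 5))² = (0 + (5 + Y²))² = (5 + Y²)²)
1/r(-13, m(W)) = 1/((5 + (3*(6 + 3/2)/2)²)²) = 1/((5 + ((3/2)*(15/2))²)²) = 1/((5 + (45/4)²)²) = 1/((5 + 2025/16)²) = 1/((2105/16)²) = 1/(4431025/256) = 256/4431025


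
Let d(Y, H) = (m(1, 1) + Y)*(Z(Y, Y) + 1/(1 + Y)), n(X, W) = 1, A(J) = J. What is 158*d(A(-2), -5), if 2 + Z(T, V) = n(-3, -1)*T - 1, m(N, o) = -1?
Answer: 2844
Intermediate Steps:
Z(T, V) = -3 + T (Z(T, V) = -2 + (1*T - 1) = -2 + (T - 1) = -2 + (-1 + T) = -3 + T)
d(Y, H) = (-1 + Y)*(-3 + Y + 1/(1 + Y)) (d(Y, H) = (-1 + Y)*((-3 + Y) + 1/(1 + Y)) = (-1 + Y)*(-3 + Y + 1/(1 + Y)))
158*d(A(-2), -5) = 158*((2 + (-2)**2*(-3 - 2))/(1 - 2)) = 158*((2 + 4*(-5))/(-1)) = 158*(-(2 - 20)) = 158*(-1*(-18)) = 158*18 = 2844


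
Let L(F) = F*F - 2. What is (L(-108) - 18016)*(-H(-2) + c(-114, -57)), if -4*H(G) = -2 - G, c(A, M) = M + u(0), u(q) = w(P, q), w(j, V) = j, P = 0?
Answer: 362178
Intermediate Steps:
u(q) = 0
L(F) = -2 + F² (L(F) = F² - 2 = -2 + F²)
c(A, M) = M (c(A, M) = M + 0 = M)
H(G) = ½ + G/4 (H(G) = -(-2 - G)/4 = ½ + G/4)
(L(-108) - 18016)*(-H(-2) + c(-114, -57)) = ((-2 + (-108)²) - 18016)*(-(½ + (¼)*(-2)) - 57) = ((-2 + 11664) - 18016)*(-(½ - ½) - 57) = (11662 - 18016)*(-1*0 - 57) = -6354*(0 - 57) = -6354*(-57) = 362178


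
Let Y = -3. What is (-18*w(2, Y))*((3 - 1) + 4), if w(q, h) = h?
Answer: 324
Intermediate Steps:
(-18*w(2, Y))*((3 - 1) + 4) = (-18*(-3))*((3 - 1) + 4) = 54*(2 + 4) = 54*6 = 324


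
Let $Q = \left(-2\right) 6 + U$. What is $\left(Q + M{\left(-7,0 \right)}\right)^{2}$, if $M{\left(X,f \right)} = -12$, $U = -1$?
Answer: $625$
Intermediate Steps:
$Q = -13$ ($Q = \left(-2\right) 6 - 1 = -12 - 1 = -13$)
$\left(Q + M{\left(-7,0 \right)}\right)^{2} = \left(-13 - 12\right)^{2} = \left(-25\right)^{2} = 625$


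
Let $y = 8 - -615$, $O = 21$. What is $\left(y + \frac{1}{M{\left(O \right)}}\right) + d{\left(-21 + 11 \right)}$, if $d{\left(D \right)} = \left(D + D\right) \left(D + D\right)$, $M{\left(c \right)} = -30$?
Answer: $\frac{30689}{30} \approx 1023.0$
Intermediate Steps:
$d{\left(D \right)} = 4 D^{2}$ ($d{\left(D \right)} = 2 D 2 D = 4 D^{2}$)
$y = 623$ ($y = 8 + 615 = 623$)
$\left(y + \frac{1}{M{\left(O \right)}}\right) + d{\left(-21 + 11 \right)} = \left(623 + \frac{1}{-30}\right) + 4 \left(-21 + 11\right)^{2} = \left(623 - \frac{1}{30}\right) + 4 \left(-10\right)^{2} = \frac{18689}{30} + 4 \cdot 100 = \frac{18689}{30} + 400 = \frac{30689}{30}$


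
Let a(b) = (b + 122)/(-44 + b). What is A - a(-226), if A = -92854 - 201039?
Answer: -39675607/135 ≈ -2.9389e+5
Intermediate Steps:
a(b) = (122 + b)/(-44 + b)
A = -293893
A - a(-226) = -293893 - (122 - 226)/(-44 - 226) = -293893 - (-104)/(-270) = -293893 - (-1)*(-104)/270 = -293893 - 1*52/135 = -293893 - 52/135 = -39675607/135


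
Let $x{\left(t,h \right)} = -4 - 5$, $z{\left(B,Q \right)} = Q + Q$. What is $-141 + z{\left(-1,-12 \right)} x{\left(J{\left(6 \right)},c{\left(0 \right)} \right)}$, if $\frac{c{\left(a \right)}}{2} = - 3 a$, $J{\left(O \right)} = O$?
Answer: $75$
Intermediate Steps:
$c{\left(a \right)} = - 6 a$ ($c{\left(a \right)} = 2 \left(- 3 a\right) = - 6 a$)
$z{\left(B,Q \right)} = 2 Q$
$x{\left(t,h \right)} = -9$
$-141 + z{\left(-1,-12 \right)} x{\left(J{\left(6 \right)},c{\left(0 \right)} \right)} = -141 + 2 \left(-12\right) \left(-9\right) = -141 - -216 = -141 + 216 = 75$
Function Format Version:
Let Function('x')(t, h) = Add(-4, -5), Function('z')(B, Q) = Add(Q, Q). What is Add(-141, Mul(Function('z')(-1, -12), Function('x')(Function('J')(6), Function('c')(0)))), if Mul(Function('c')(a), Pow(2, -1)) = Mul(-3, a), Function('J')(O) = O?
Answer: 75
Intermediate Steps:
Function('c')(a) = Mul(-6, a) (Function('c')(a) = Mul(2, Mul(-3, a)) = Mul(-6, a))
Function('z')(B, Q) = Mul(2, Q)
Function('x')(t, h) = -9
Add(-141, Mul(Function('z')(-1, -12), Function('x')(Function('J')(6), Function('c')(0)))) = Add(-141, Mul(Mul(2, -12), -9)) = Add(-141, Mul(-24, -9)) = Add(-141, 216) = 75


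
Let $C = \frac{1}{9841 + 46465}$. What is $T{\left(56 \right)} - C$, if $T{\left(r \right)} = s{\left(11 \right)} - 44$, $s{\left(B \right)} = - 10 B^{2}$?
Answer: $- \frac{70607725}{56306} \approx -1254.0$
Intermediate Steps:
$C = \frac{1}{56306} \approx 1.776 \cdot 10^{-5}$
$T{\left(r \right)} = -1254$ ($T{\left(r \right)} = - 10 \cdot 11^{2} - 44 = \left(-10\right) 121 - 44 = -1210 - 44 = -1254$)
$T{\left(56 \right)} - C = -1254 - \frac{1}{56306} = - \frac{70607725}{56306}$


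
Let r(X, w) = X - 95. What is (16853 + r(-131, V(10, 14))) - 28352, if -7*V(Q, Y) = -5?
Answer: -11725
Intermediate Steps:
V(Q, Y) = 5/7 (V(Q, Y) = -⅐*(-5) = 5/7)
r(X, w) = -95 + X
(16853 + r(-131, V(10, 14))) - 28352 = (16853 + (-95 - 131)) - 28352 = (16853 - 226) - 28352 = 16627 - 28352 = -11725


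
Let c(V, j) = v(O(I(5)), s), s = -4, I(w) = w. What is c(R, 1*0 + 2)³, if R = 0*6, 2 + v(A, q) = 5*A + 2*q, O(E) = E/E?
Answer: -125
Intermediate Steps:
O(E) = 1
v(A, q) = -2 + 2*q + 5*A (v(A, q) = -2 + (5*A + 2*q) = -2 + (2*q + 5*A) = -2 + 2*q + 5*A)
R = 0
c(V, j) = -5 (c(V, j) = -2 + 2*(-4) + 5*1 = -2 - 8 + 5 = -5)
c(R, 1*0 + 2)³ = (-5)³ = -125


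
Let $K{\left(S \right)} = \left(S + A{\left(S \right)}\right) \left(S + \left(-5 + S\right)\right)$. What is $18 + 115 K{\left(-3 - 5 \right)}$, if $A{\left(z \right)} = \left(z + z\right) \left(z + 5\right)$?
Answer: $-96582$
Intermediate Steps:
$A{\left(z \right)} = 2 z \left(5 + z\right)$
$K{\left(S \right)} = \left(-5 + 2 S\right) \left(S + 2 S \left(5 + S\right)\right)$ ($K{\left(S \right)} = \left(S + 2 S \left(5 + S\right)\right) \left(S + \left(-5 + S\right)\right) = \left(S + 2 S \left(5 + S\right)\right) \left(-5 + 2 S\right) = \left(-5 + 2 S\right) \left(S + 2 S \left(5 + S\right)\right)$)
$18 + 115 K{\left(-3 - 5 \right)} = 18 + 115 \left(-3 - 5\right) \left(-55 + 4 \left(-3 - 5\right)^{2} + 12 \left(-3 - 5\right)\right) = 18 + 115 \left(- 8 \left(-55 + 4 \left(-8\right)^{2} + 12 \left(-8\right)\right)\right) = 18 + 115 \left(- 8 \left(-55 + 4 \cdot 64 - 96\right)\right) = 18 + 115 \left(- 8 \left(-55 + 256 - 96\right)\right) = 18 + 115 \left(\left(-8\right) 105\right) = 18 + 115 \left(-840\right) = 18 - 96600 = -96582$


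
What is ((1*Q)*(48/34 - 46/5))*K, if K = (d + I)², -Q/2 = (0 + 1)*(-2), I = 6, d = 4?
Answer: -52960/17 ≈ -3115.3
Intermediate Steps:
Q = 4 (Q = -2*(0 + 1)*(-2) = -2*(-2) = 4)
K = 100 (K = (4 + 6)² = 10² = 100)
((1*Q)*(48/34 - 46/5))*K = ((1*4)*(48/34 - 46/5))*100 = (4*(48*(1/34) - 46*⅕))*100 = (4*(24/17 - 46/5))*100 = (4*(-662/85))*100 = -2648/85*100 = -52960/17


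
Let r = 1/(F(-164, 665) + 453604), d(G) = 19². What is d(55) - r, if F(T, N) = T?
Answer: 163691839/453440 ≈ 361.00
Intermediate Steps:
d(G) = 361
r = 1/453440 (r = 1/(-164 + 453604) = 1/453440 ≈ 2.2054e-6)
d(55) - r = 361 - 1*1/453440 = 361 - 1/453440 = 163691839/453440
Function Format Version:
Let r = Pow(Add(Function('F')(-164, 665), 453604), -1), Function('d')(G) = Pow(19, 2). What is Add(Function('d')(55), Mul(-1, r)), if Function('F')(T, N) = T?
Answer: Rational(163691839, 453440) ≈ 361.00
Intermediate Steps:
Function('d')(G) = 361
r = Rational(1, 453440) (r = Pow(Add(-164, 453604), -1) = Pow(453440, -1) = Rational(1, 453440) ≈ 2.2054e-6)
Add(Function('d')(55), Mul(-1, r)) = Add(361, Mul(-1, Rational(1, 453440))) = Add(361, Rational(-1, 453440)) = Rational(163691839, 453440)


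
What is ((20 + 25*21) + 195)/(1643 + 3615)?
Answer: 370/2629 ≈ 0.14074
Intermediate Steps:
((20 + 25*21) + 195)/(1643 + 3615) = ((20 + 525) + 195)/5258 = (545 + 195)*(1/5258) = 740*(1/5258) = 370/2629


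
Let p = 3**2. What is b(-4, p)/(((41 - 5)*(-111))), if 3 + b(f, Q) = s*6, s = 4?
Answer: -7/1332 ≈ -0.0052553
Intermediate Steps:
p = 9
b(f, Q) = 21 (b(f, Q) = -3 + 4*6 = -3 + 24 = 21)
b(-4, p)/(((41 - 5)*(-111))) = 21/(((41 - 5)*(-111))) = 21/((36*(-111))) = 21/(-3996) = 21*(-1/3996) = -7/1332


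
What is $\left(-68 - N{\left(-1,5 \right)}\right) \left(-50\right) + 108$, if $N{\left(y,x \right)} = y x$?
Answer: $3258$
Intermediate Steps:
$N{\left(y,x \right)} = x y$
$\left(-68 - N{\left(-1,5 \right)}\right) \left(-50\right) + 108 = \left(-68 - 5 \left(-1\right)\right) \left(-50\right) + 108 = \left(-68 - -5\right) \left(-50\right) + 108 = \left(-68 + 5\right) \left(-50\right) + 108 = \left(-63\right) \left(-50\right) + 108 = 3150 + 108 = 3258$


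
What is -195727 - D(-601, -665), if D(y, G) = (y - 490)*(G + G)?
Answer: -1646757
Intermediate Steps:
D(y, G) = 2*G*(-490 + y) (D(y, G) = (-490 + y)*(2*G) = 2*G*(-490 + y))
-195727 - D(-601, -665) = -195727 - 2*(-665)*(-490 - 601) = -195727 - 2*(-665)*(-1091) = -195727 - 1*1451030 = -195727 - 1451030 = -1646757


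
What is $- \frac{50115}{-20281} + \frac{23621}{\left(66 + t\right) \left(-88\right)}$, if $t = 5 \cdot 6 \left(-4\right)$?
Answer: $\frac{717203981}{96375312} \approx 7.4418$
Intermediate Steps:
$t = -120$ ($t = 30 \left(-4\right) = -120$)
$- \frac{50115}{-20281} + \frac{23621}{\left(66 + t\right) \left(-88\right)} = - \frac{50115}{-20281} + \frac{23621}{\left(66 - 120\right) \left(-88\right)} = \left(-50115\right) \left(- \frac{1}{20281}\right) + \frac{23621}{\left(-54\right) \left(-88\right)} = \frac{50115}{20281} + \frac{23621}{4752} = \frac{717203981}{96375312}$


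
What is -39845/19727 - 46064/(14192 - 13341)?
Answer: -942612623/16787677 ≈ -56.149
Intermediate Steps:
-39845/19727 - 46064/(14192 - 13341) = -39845*1/19727 - 46064/851 = -39845/19727 - 46064*1/851 = -39845/19727 - 46064/851 = -942612623/16787677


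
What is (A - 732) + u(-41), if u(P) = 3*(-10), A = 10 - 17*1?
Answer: -769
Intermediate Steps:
A = -7 (A = 10 - 17 = -7)
u(P) = -30
(A - 732) + u(-41) = (-7 - 732) - 30 = -739 - 30 = -769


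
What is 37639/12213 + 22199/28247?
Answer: 1334305220/344980611 ≈ 3.8678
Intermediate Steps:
37639/12213 + 22199/28247 = 1334305220/344980611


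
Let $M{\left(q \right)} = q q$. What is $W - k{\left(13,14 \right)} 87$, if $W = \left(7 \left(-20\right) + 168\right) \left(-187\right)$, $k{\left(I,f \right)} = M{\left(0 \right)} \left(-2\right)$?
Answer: $-5236$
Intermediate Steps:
$M{\left(q \right)} = q^{2}$
$k{\left(I,f \right)} = 0$ ($k{\left(I,f \right)} = 0^{2} \left(-2\right) = 0 \left(-2\right) = 0$)
$W = -5236$ ($W = \left(-140 + 168\right) \left(-187\right) = 28 \left(-187\right) = -5236$)
$W - k{\left(13,14 \right)} 87 = -5236 - 0 \cdot 87 = -5236 - 0 = -5236 + 0 = -5236$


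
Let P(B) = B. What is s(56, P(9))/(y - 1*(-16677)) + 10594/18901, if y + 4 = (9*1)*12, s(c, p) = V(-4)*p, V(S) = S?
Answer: 177097478/317177681 ≈ 0.55835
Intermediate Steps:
s(c, p) = -4*p
y = 104 (y = -4 + (9*1)*12 = -4 + 9*12 = -4 + 108 = 104)
s(56, P(9))/(y - 1*(-16677)) + 10594/18901 = (-4*9)/(104 - 1*(-16677)) + 10594/18901 = -36/(104 + 16677) + 10594*(1/18901) = -36/16781 + 10594/18901 = 177097478/317177681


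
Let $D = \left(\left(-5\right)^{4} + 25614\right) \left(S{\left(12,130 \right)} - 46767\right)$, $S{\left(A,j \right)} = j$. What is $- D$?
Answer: $1223708243$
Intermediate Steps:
$D = -1223708243$ ($D = \left(\left(-5\right)^{4} + 25614\right) \left(130 - 46767\right) = \left(625 + 25614\right) \left(-46637\right) = 26239 \left(-46637\right) = -1223708243$)
$- D = \left(-1\right) \left(-1223708243\right) = 1223708243$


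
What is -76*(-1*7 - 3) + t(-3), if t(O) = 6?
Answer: 766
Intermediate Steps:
-76*(-1*7 - 3) + t(-3) = -76*(-1*7 - 3) + 6 = -76*(-7 - 3) + 6 = -76*(-10) + 6 = 760 + 6 = 766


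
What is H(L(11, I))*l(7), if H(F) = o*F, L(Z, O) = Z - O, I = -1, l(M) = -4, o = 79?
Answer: -3792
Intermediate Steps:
H(F) = 79*F
H(L(11, I))*l(7) = (79*(11 - 1*(-1)))*(-4) = (79*(11 + 1))*(-4) = (79*12)*(-4) = 948*(-4) = -3792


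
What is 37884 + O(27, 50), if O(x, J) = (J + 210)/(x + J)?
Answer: 2917328/77 ≈ 37887.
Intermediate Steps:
O(x, J) = (210 + J)/(J + x)
37884 + O(27, 50) = 37884 + (210 + 50)/(50 + 27) = 37884 + 260/77 = 2917328/77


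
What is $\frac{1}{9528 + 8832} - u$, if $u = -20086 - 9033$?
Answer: $\frac{534624841}{18360} \approx 29119.0$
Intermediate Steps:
$u = -29119$
$\frac{1}{9528 + 8832} - u = \frac{1}{9528 + 8832} - -29119 = \frac{1}{18360} + 29119 = \frac{534624841}{18360}$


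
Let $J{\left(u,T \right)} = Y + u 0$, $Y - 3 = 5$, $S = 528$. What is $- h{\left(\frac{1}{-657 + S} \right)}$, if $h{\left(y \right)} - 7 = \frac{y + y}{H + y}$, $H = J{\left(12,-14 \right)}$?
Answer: $- \frac{7215}{1031} \approx -6.9981$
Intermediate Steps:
$Y = 8$ ($Y = 3 + 5 = 8$)
$J{\left(u,T \right)} = 8$ ($J{\left(u,T \right)} = 8 + u 0 = 8 + 0 = 8$)
$H = 8$
$h{\left(y \right)} = 7 + \frac{2 y}{8 + y}$ ($h{\left(y \right)} = 7 + \frac{y + y}{8 + y} = 7 + \frac{2 y}{8 + y}$)
$- h{\left(\frac{1}{-657 + S} \right)} = - \frac{56 + \frac{9}{-657 + 528}}{8 + \frac{1}{-657 + 528}} = - \frac{56 + \frac{9}{-129}}{8 + \frac{1}{-129}} = - \frac{56 + 9 \left(- \frac{1}{129}\right)}{8 - \frac{1}{129}} = - \frac{56 - \frac{3}{43}}{\frac{1031}{129}} = - \frac{129 \cdot 2405}{1031 \cdot 43} = \left(-1\right) \frac{7215}{1031} = - \frac{7215}{1031}$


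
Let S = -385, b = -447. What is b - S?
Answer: -62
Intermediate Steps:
b - S = -447 - 1*(-385) = -447 + 385 = -62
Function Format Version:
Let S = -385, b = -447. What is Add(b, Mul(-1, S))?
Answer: -62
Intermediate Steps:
Add(b, Mul(-1, S)) = Add(-447, Mul(-1, -385)) = Add(-447, 385) = -62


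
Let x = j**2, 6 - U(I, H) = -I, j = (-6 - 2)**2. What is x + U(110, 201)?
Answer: 4212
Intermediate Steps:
j = 64 (j = (-8)**2 = 64)
U(I, H) = 6 + I (U(I, H) = 6 - (-1)*I = 6 + I)
x = 4096 (x = 64**2 = 4096)
x + U(110, 201) = 4096 + (6 + 110) = 4096 + 116 = 4212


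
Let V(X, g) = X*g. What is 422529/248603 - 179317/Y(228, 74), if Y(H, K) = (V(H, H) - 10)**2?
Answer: 1141331604469453/671550457543628 ≈ 1.6995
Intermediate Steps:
Y(H, K) = (-10 + H**2)**2 (Y(H, K) = (H*H - 10)**2 = (H**2 - 10)**2 = (-10 + H**2)**2)
422529/248603 - 179317/Y(228, 74) = 422529/248603 - 179317/(-10 + 228**2)**2 = 422529*(1/248603) - 179317/(-10 + 51984)**2 = 422529/248603 - 179317/(51974**2) = 422529/248603 - 179317/2701296676 = 1141331604469453/671550457543628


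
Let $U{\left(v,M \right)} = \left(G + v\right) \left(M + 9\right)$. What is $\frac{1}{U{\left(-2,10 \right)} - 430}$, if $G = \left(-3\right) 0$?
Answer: $- \frac{1}{468} \approx -0.0021368$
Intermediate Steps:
$G = 0$
$U{\left(v,M \right)} = v \left(9 + M\right)$ ($U{\left(v,M \right)} = \left(0 + v\right) \left(M + 9\right) = v \left(9 + M\right)$)
$\frac{1}{U{\left(-2,10 \right)} - 430} = \frac{1}{- 2 \left(9 + 10\right) - 430} = \frac{1}{\left(-2\right) 19 - 430} = \frac{1}{-38 - 430} = \frac{1}{-468} = - \frac{1}{468}$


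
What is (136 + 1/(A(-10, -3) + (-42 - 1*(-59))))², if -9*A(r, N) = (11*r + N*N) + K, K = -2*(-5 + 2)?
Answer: 1138185169/61504 ≈ 18506.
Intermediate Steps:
K = 6 (K = -2*(-3) = 6)
A(r, N) = -⅔ - 11*r/9 - N²/9 (A(r, N) = -((11*r + N*N) + 6)/9 = -((11*r + N²) + 6)/9 = -((N² + 11*r) + 6)/9 = -(6 + N² + 11*r)/9 = -⅔ - 11*r/9 - N²/9)
(136 + 1/(A(-10, -3) + (-42 - 1*(-59))))² = (136 + 1/((-⅔ - 11/9*(-10) - ⅑*(-3)²) + (-42 - 1*(-59))))² = (136 + 1/((-⅔ + 110/9 - ⅑*9) + (-42 + 59)))² = (136 + 1/((-⅔ + 110/9 - 1) + 17))² = (136 + 1/(95/9 + 17))² = (136 + 1/(248/9))² = (136 + 9/248)² = (33737/248)² = 1138185169/61504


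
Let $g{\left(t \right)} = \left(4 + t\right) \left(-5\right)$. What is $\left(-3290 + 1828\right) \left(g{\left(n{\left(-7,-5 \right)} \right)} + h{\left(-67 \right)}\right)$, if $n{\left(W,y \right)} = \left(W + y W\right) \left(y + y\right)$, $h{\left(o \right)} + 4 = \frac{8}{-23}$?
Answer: $- \frac{46257680}{23} \approx -2.0112 \cdot 10^{6}$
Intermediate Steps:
$h{\left(o \right)} = - \frac{100}{23}$ ($h{\left(o \right)} = -4 + \frac{8}{-23} = -4 + 8 \left(- \frac{1}{23}\right) = -4 - \frac{8}{23} = - \frac{100}{23}$)
$n{\left(W,y \right)} = 2 y \left(W + W y\right)$ ($n{\left(W,y \right)} = \left(W + W y\right) 2 y = 2 y \left(W + W y\right)$)
$g{\left(t \right)} = -20 - 5 t$
$\left(-3290 + 1828\right) \left(g{\left(n{\left(-7,-5 \right)} \right)} + h{\left(-67 \right)}\right) = \left(-3290 + 1828\right) \left(\left(-20 - 5 \cdot 2 \left(-7\right) \left(-5\right) \left(1 - 5\right)\right) - \frac{100}{23}\right) = - 1462 \left(\left(-20 - 5 \cdot 2 \left(-7\right) \left(-5\right) \left(-4\right)\right) - \frac{100}{23}\right) = - 1462 \left(\left(-20 - -1400\right) - \frac{100}{23}\right) = - 1462 \left(\left(-20 + 1400\right) - \frac{100}{23}\right) = - 1462 \left(1380 - \frac{100}{23}\right) = \left(-1462\right) \frac{31640}{23} = - \frac{46257680}{23}$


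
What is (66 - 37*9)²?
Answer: 71289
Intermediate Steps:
(66 - 37*9)² = (66 - 333)² = (-267)² = 71289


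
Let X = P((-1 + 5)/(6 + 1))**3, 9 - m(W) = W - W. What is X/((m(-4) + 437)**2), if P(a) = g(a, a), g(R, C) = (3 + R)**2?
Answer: 244140625/23402268484 ≈ 0.010432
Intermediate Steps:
m(W) = 9 (m(W) = 9 - (W - W) = 9 - 1*0 = 9 + 0 = 9)
P(a) = (3 + a)**2
X = 244140625/117649 (X = ((3 + (-1 + 5)/(6 + 1))**2)**3 = ((3 + 4/7)**2)**3 = ((25/7)**2)**3 = (625/49)**3 = 244140625/117649 ≈ 2075.2)
X/((m(-4) + 437)**2) = 244140625/(117649*((9 + 437)**2)) = 244140625/(117649*(446**2)) = (244140625/117649)/198916 = (244140625/117649)*(1/198916) = 244140625/23402268484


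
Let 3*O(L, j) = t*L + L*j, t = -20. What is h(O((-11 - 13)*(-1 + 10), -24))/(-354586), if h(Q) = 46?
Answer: -23/177293 ≈ -0.00012973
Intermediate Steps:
O(L, j) = -20*L/3 + L*j/3 (O(L, j) = (-20*L + L*j)/3 = -20*L/3 + L*j/3)
h(O((-11 - 13)*(-1 + 10), -24))/(-354586) = 46/(-354586) = 46*(-1/354586) = -23/177293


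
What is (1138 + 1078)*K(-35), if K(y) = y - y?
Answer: 0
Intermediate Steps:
K(y) = 0
(1138 + 1078)*K(-35) = (1138 + 1078)*0 = 2216*0 = 0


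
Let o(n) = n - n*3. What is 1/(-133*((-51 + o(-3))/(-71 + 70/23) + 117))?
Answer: -521/8153166 ≈ -6.3902e-5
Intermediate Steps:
o(n) = -2*n (o(n) = n - 3*n = -2*n)
1/(-133*((-51 + o(-3))/(-71 + 70/23) + 117)) = 1/(-133*((-51 - 2*(-3))/(-71 + 70/23) + 117)) = 1/(-133*((-51 + 6)/(-71 + 70*(1/23)) + 117)) = 1/(-133*(-45/(-71 + 70/23) + 117)) = 1/(-133*(-45/(-1563/23) + 117)) = 1/(-133*(-45*(-23/1563) + 117)) = 1/(-133*(345/521 + 117)) = 1/(-133*61302/521) = 1/(-8153166/521) = -521/8153166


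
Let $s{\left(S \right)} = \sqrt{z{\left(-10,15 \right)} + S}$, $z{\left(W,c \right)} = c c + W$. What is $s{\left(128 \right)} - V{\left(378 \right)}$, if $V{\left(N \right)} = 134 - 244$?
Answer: $110 + 7 \sqrt{7} \approx 128.52$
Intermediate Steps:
$V{\left(N \right)} = -110$ ($V{\left(N \right)} = 134 - 244 = -110$)
$z{\left(W,c \right)} = W + c^{2}$ ($z{\left(W,c \right)} = c^{2} + W = W + c^{2}$)
$s{\left(S \right)} = \sqrt{215 + S}$ ($s{\left(S \right)} = \sqrt{\left(-10 + 15^{2}\right) + S} = \sqrt{\left(-10 + 225\right) + S} = \sqrt{215 + S}$)
$s{\left(128 \right)} - V{\left(378 \right)} = \sqrt{215 + 128} - -110 = \sqrt{343} + 110 = 7 \sqrt{7} + 110 = 110 + 7 \sqrt{7}$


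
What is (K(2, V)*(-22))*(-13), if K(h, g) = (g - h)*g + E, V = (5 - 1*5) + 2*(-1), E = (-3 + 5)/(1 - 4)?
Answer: 6292/3 ≈ 2097.3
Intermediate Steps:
E = -⅔ (E = 2/(-3) = 2*(-⅓) = -⅔ ≈ -0.66667)
V = -2 (V = (5 - 5) - 2 = 0 - 2 = -2)
K(h, g) = -⅔ + g*(g - h) (K(h, g) = (g - h)*g - ⅔ = g*(g - h) - ⅔ = -⅔ + g*(g - h))
(K(2, V)*(-22))*(-13) = ((-⅔ + (-2)² - 1*(-2)*2)*(-22))*(-13) = ((-⅔ + 4 + 4)*(-22))*(-13) = ((22/3)*(-22))*(-13) = -484/3*(-13) = 6292/3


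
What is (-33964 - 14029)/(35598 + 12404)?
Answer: -47993/48002 ≈ -0.99981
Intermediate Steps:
(-33964 - 14029)/(35598 + 12404) = -47993/48002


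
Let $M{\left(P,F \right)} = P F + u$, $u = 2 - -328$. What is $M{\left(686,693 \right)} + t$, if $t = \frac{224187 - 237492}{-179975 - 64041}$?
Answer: $\frac{116085256953}{244016} \approx 4.7573 \cdot 10^{5}$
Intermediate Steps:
$t = \frac{13305}{244016}$ ($t = - \frac{13305}{-244016} = \left(-13305\right) \left(- \frac{1}{244016}\right) = \frac{13305}{244016} \approx 0.054525$)
$u = 330$ ($u = 2 + 328 = 330$)
$M{\left(P,F \right)} = 330 + F P$ ($M{\left(P,F \right)} = P F + 330 = F P + 330 = 330 + F P$)
$M{\left(686,693 \right)} + t = \left(330 + 693 \cdot 686\right) + \frac{13305}{244016} = \left(330 + 475398\right) + \frac{13305}{244016} = 475728 + \frac{13305}{244016} = \frac{116085256953}{244016}$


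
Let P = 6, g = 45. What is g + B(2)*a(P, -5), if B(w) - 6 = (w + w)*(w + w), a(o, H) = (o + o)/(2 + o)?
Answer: 78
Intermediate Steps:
a(o, H) = 2*o/(2 + o) (a(o, H) = (2*o)/(2 + o) = 2*o/(2 + o))
B(w) = 6 + 4*w² (B(w) = 6 + (w + w)*(w + w) = 6 + (2*w)*(2*w) = 6 + 4*w²)
g + B(2)*a(P, -5) = 45 + (6 + 4*2²)*(2*6/(2 + 6)) = 45 + (6 + 4*4)*(2*6/8) = 45 + (6 + 16)*(2*6*(⅛)) = 45 + 22*(3/2) = 45 + 33 = 78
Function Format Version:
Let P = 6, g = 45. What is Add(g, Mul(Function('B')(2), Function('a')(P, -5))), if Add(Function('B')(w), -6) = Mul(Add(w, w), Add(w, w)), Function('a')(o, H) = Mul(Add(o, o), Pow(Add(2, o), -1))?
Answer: 78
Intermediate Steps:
Function('a')(o, H) = Mul(2, o, Pow(Add(2, o), -1)) (Function('a')(o, H) = Mul(Mul(2, o), Pow(Add(2, o), -1)) = Mul(2, o, Pow(Add(2, o), -1)))
Function('B')(w) = Add(6, Mul(4, Pow(w, 2))) (Function('B')(w) = Add(6, Mul(Add(w, w), Add(w, w))) = Add(6, Mul(Mul(2, w), Mul(2, w))) = Add(6, Mul(4, Pow(w, 2))))
Add(g, Mul(Function('B')(2), Function('a')(P, -5))) = Add(45, Mul(Add(6, Mul(4, Pow(2, 2))), Mul(2, 6, Pow(Add(2, 6), -1)))) = Add(45, Mul(Add(6, Mul(4, 4)), Mul(2, 6, Pow(8, -1)))) = Add(45, Mul(Add(6, 16), Mul(2, 6, Rational(1, 8)))) = Add(45, Mul(22, Rational(3, 2))) = Add(45, 33) = 78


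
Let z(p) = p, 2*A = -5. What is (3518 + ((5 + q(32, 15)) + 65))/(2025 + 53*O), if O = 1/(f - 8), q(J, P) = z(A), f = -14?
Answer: 78881/44497 ≈ 1.7727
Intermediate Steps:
A = -5/2 (A = (1/2)*(-5) = -5/2 ≈ -2.5000)
q(J, P) = -5/2
O = -1/22 (O = 1/(-14 - 8) = 1/(-22) = -1/22 ≈ -0.045455)
(3518 + ((5 + q(32, 15)) + 65))/(2025 + 53*O) = (3518 + ((5 - 5/2) + 65))/(2025 + 53*(-1/22)) = (3518 + (5/2 + 65))/(2025 - 53/22) = (3518 + 135/2)/(44497/22) = (7171/2)*(22/44497) = 78881/44497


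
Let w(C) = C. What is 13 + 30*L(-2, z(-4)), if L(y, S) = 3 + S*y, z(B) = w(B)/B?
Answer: 43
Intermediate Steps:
z(B) = 1 (z(B) = B/B = 1)
13 + 30*L(-2, z(-4)) = 13 + 30*(3 + 1*(-2)) = 13 + 30*(3 - 2) = 13 + 30*1 = 13 + 30 = 43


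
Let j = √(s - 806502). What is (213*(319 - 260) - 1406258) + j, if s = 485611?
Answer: -1393691 + I*√320891 ≈ -1.3937e+6 + 566.47*I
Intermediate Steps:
j = I*√320891 (j = √(485611 - 806502) = √(-320891) = I*√320891 ≈ 566.47*I)
(213*(319 - 260) - 1406258) + j = (213*(319 - 260) - 1406258) + I*√320891 = (213*59 - 1406258) + I*√320891 = (12567 - 1406258) + I*√320891 = -1393691 + I*√320891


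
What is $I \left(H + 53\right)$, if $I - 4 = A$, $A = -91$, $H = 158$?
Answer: $-18357$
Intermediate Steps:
$I = -87$ ($I = 4 - 91 = -87$)
$I \left(H + 53\right) = - 87 \left(158 + 53\right) = \left(-87\right) 211 = -18357$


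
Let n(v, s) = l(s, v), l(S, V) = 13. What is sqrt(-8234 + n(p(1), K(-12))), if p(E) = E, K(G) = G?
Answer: I*sqrt(8221) ≈ 90.67*I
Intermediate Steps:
n(v, s) = 13
sqrt(-8234 + n(p(1), K(-12))) = sqrt(-8234 + 13) = sqrt(-8221) = I*sqrt(8221)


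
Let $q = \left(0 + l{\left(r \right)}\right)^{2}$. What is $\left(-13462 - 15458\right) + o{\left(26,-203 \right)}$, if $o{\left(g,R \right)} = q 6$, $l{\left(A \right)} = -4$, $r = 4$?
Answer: $-28824$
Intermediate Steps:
$q = 16$ ($q = \left(0 - 4\right)^{2} = \left(-4\right)^{2} = 16$)
$o{\left(g,R \right)} = 96$ ($o{\left(g,R \right)} = 16 \cdot 6 = 96$)
$\left(-13462 - 15458\right) + o{\left(26,-203 \right)} = \left(-13462 - 15458\right) + 96 = -28920 + 96 = -28824$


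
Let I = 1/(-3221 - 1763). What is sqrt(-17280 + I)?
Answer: I*sqrt(107309907166)/2492 ≈ 131.45*I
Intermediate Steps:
I = -1/4984 (I = 1/(-4984) = -1/4984 ≈ -0.00020064)
sqrt(-17280 + I) = sqrt(-17280 - 1/4984) = sqrt(-86123521/4984) = I*sqrt(107309907166)/2492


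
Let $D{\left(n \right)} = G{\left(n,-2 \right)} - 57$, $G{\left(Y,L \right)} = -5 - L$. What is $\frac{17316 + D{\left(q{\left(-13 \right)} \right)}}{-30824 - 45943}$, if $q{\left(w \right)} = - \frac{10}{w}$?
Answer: $- \frac{5752}{25589} \approx -0.22478$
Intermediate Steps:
$D{\left(n \right)} = -60$ ($D{\left(n \right)} = \left(-5 - -2\right) - 57 = \left(-5 + 2\right) - 57 = -3 - 57 = -60$)
$\frac{17316 + D{\left(q{\left(-13 \right)} \right)}}{-30824 - 45943} = \frac{17316 - 60}{-30824 - 45943} = \frac{17256}{-76767} = 17256 \left(- \frac{1}{76767}\right) = - \frac{5752}{25589}$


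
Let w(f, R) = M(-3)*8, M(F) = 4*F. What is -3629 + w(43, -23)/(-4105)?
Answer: -14896949/4105 ≈ -3629.0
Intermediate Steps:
w(f, R) = -96 (w(f, R) = (4*(-3))*8 = -12*8 = -96)
-3629 + w(43, -23)/(-4105) = -3629 - 96/(-4105) = -3629 - 96*(-1/4105) = -3629 + 96/4105 = -14896949/4105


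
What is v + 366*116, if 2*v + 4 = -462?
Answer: 42223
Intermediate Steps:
v = -233 (v = -2 + (½)*(-462) = -2 - 231 = -233)
v + 366*116 = -233 + 366*116 = -233 + 42456 = 42223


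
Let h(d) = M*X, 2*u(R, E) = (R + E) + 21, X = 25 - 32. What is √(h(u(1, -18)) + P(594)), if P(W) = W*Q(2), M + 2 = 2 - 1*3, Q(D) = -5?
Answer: I*√2949 ≈ 54.305*I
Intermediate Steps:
X = -7
u(R, E) = 21/2 + E/2 + R/2 (u(R, E) = ((R + E) + 21)/2 = ((E + R) + 21)/2 = (21 + E + R)/2 = 21/2 + E/2 + R/2)
M = -3 (M = -2 + (2 - 1*3) = -2 + (2 - 3) = -2 - 1 = -3)
P(W) = -5*W (P(W) = W*(-5) = -5*W)
h(d) = 21 (h(d) = -3*(-7) = 21)
√(h(u(1, -18)) + P(594)) = √(21 - 5*594) = √(21 - 2970) = √(-2949) = I*√2949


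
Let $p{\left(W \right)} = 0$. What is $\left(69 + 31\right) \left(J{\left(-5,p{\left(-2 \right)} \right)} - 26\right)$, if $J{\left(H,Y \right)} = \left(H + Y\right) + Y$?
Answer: $-3100$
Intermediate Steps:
$J{\left(H,Y \right)} = H + 2 Y$
$\left(69 + 31\right) \left(J{\left(-5,p{\left(-2 \right)} \right)} - 26\right) = \left(69 + 31\right) \left(\left(-5 + 2 \cdot 0\right) - 26\right) = 100 \left(\left(-5 + 0\right) - 26\right) = 100 \left(-5 - 26\right) = 100 \left(-31\right) = -3100$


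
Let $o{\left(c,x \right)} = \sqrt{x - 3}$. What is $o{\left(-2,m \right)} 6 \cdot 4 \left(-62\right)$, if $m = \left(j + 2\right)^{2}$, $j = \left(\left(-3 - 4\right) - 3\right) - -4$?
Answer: $- 1488 \sqrt{13} \approx -5365.1$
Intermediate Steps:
$j = -6$ ($j = \left(-7 - 3\right) + 4 = -10 + 4 = -6$)
$m = 16$ ($m = \left(-6 + 2\right)^{2} = \left(-4\right)^{2} = 16$)
$o{\left(c,x \right)} = \sqrt{-3 + x}$
$o{\left(-2,m \right)} 6 \cdot 4 \left(-62\right) = \sqrt{-3 + 16} \cdot 6 \cdot 4 \left(-62\right) = \sqrt{13} \cdot 24 \left(-62\right) = 24 \sqrt{13} \left(-62\right) = - 1488 \sqrt{13}$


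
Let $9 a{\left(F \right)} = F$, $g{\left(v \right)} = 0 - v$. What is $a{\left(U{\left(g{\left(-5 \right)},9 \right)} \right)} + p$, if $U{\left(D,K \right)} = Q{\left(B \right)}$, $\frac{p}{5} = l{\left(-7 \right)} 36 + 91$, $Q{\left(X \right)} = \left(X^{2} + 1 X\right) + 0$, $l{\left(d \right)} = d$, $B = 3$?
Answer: $- \frac{2411}{3} \approx -803.67$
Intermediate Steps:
$Q{\left(X \right)} = X + X^{2}$ ($Q{\left(X \right)} = \left(X^{2} + X\right) + 0 = \left(X + X^{2}\right) + 0 = X + X^{2}$)
$p = -805$ ($p = 5 \left(\left(-7\right) 36 + 91\right) = 5 \left(-252 + 91\right) = 5 \left(-161\right) = -805$)
$g{\left(v \right)} = - v$
$U{\left(D,K \right)} = 12$ ($U{\left(D,K \right)} = 3 \left(1 + 3\right) = 3 \cdot 4 = 12$)
$a{\left(F \right)} = \frac{F}{9}$
$a{\left(U{\left(g{\left(-5 \right)},9 \right)} \right)} + p = \frac{1}{9} \cdot 12 - 805 = \frac{4}{3} - 805 = - \frac{2411}{3}$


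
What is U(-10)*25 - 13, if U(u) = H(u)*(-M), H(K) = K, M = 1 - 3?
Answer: -513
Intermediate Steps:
M = -2
U(u) = 2*u (U(u) = u*(-1*(-2)) = u*2 = 2*u)
U(-10)*25 - 13 = (2*(-10))*25 - 13 = -20*25 - 13 = -500 - 13 = -513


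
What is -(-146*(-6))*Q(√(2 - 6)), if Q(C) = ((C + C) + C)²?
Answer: 31536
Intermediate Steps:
Q(C) = 9*C² (Q(C) = (2*C + C)² = (3*C)² = 9*C²)
-(-146*(-6))*Q(√(2 - 6)) = -(-146*(-6))*9*(√(2 - 6))² = -876*9*(√(-4))² = -876*9*(2*I)² = -876*9*(-4) = -876*(-36) = -1*(-31536) = 31536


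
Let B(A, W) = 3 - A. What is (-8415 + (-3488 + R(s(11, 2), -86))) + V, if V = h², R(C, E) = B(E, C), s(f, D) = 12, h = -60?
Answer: -8214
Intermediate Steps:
R(C, E) = 3 - E
V = 3600 (V = (-60)² = 3600)
(-8415 + (-3488 + R(s(11, 2), -86))) + V = (-8415 + (-3488 + (3 - 1*(-86)))) + 3600 = (-8415 + (-3488 + (3 + 86))) + 3600 = (-8415 + (-3488 + 89)) + 3600 = (-8415 - 3399) + 3600 = -11814 + 3600 = -8214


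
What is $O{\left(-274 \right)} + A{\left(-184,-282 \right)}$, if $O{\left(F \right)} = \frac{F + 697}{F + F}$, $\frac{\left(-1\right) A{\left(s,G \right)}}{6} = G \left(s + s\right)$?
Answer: $- \frac{341215911}{548} \approx -6.2266 \cdot 10^{5}$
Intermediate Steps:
$A{\left(s,G \right)} = - 12 G s$ ($A{\left(s,G \right)} = - 6 G \left(s + s\right) = - 6 G 2 s = - 6 \cdot 2 G s = - 12 G s$)
$O{\left(F \right)} = \frac{697 + F}{2 F}$
$O{\left(-274 \right)} + A{\left(-184,-282 \right)} = \frac{697 - 274}{2 \left(-274\right)} - \left(-3384\right) \left(-184\right) = \frac{1}{2} \left(- \frac{1}{274}\right) 423 - 622656 = - \frac{423}{548} - 622656 = - \frac{341215911}{548}$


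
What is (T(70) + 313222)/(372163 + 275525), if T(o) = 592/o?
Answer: 5481533/11334540 ≈ 0.48361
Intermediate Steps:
(T(70) + 313222)/(372163 + 275525) = (592/70 + 313222)/(372163 + 275525) = (592*(1/70) + 313222)/647688 = (296/35 + 313222)*(1/647688) = (10963066/35)*(1/647688) = 5481533/11334540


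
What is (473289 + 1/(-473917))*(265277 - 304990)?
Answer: -8907614105715556/473917 ≈ -1.8796e+10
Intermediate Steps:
(473289 + 1/(-473917))*(265277 - 304990) = (473289 - 1/473917)*(-39713) = (224299703012/473917)*(-39713) = -8907614105715556/473917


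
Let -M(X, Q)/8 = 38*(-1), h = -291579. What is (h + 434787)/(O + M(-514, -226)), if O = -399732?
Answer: -35802/99857 ≈ -0.35853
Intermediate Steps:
M(X, Q) = 304 (M(X, Q) = -304*(-1) = -8*(-38) = 304)
(h + 434787)/(O + M(-514, -226)) = (-291579 + 434787)/(-399732 + 304) = 143208/(-399428) = 143208*(-1/399428) = -35802/99857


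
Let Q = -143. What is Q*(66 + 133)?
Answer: -28457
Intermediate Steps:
Q*(66 + 133) = -143*(66 + 133) = -143*199 = -28457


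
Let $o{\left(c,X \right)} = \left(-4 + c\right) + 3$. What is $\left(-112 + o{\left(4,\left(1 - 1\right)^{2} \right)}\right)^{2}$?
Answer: $11881$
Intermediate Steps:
$o{\left(c,X \right)} = -1 + c$
$\left(-112 + o{\left(4,\left(1 - 1\right)^{2} \right)}\right)^{2} = \left(-112 + \left(-1 + 4\right)\right)^{2} = \left(-112 + 3\right)^{2} = \left(-109\right)^{2} = 11881$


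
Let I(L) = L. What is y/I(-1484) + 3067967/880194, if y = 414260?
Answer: -1837123997/6664326 ≈ -275.67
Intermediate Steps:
y/I(-1484) + 3067967/880194 = 414260/(-1484) + 3067967/880194 = 414260*(-1/1484) + 3067967*(1/880194) = -14795/53 + 438281/125742 = -1837123997/6664326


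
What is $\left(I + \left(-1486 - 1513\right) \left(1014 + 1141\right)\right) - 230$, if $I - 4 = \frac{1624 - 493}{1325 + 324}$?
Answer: $- \frac{10657602948}{1649} \approx -6.4631 \cdot 10^{6}$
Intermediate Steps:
$I = \frac{7727}{1649}$ ($I = 4 + \frac{1624 - 493}{1325 + 324} = 4 + \frac{1131}{1649} = \frac{7727}{1649} \approx 4.6859$)
$\left(I + \left(-1486 - 1513\right) \left(1014 + 1141\right)\right) - 230 = \left(\frac{7727}{1649} + \left(-1486 - 1513\right) \left(1014 + 1141\right)\right) - 230 = \left(\frac{7727}{1649} - 6462845\right) - 230 = - \frac{10657223678}{1649} - 230 = - \frac{10657602948}{1649}$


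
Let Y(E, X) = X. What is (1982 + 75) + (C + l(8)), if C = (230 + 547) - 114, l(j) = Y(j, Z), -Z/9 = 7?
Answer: 2657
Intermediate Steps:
Z = -63 (Z = -9*7 = -63)
l(j) = -63
C = 663 (C = 777 - 114 = 663)
(1982 + 75) + (C + l(8)) = (1982 + 75) + (663 - 63) = 2057 + 600 = 2657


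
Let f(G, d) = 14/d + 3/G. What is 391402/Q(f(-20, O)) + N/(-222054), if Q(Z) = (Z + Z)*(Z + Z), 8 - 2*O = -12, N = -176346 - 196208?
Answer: 24832773763/396525 ≈ 62626.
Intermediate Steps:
N = -372554
O = 10 (O = 4 - ½*(-12) = 4 + 6 = 10)
f(G, d) = 3/G + 14/d
Q(Z) = 4*Z² (Q(Z) = (2*Z)*(2*Z) = 4*Z²)
391402/Q(f(-20, O)) + N/(-222054) = 391402/((4*(3/(-20) + 14/10)²)) - 372554/(-222054) = 391402/((4*(3*(-1/20) + 14*(⅒))²)) - 372554*(-1/222054) = 391402/((4*(-3/20 + 7/5)²)) + 26611/15861 = 391402/((4*(5/4)²)) + 26611/15861 = 391402/((4*(25/16))) + 26611/15861 = 391402/(25/4) + 26611/15861 = 391402*(4/25) + 26611/15861 = 1565608/25 + 26611/15861 = 24832773763/396525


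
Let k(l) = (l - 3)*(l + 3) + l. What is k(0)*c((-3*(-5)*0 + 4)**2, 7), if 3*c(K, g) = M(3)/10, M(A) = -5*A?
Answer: 9/2 ≈ 4.5000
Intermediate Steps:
k(l) = l + (-3 + l)*(3 + l) (k(l) = (-3 + l)*(3 + l) + l = l + (-3 + l)*(3 + l))
c(K, g) = -1/2 (c(K, g) = (-5*3/10)/3 = (-15*1/10)/3 = (1/3)*(-3/2) = -1/2)
k(0)*c((-3*(-5)*0 + 4)**2, 7) = (-9 + 0 + 0**2)*(-1/2) = (-9 + 0 + 0)*(-1/2) = -9*(-1/2) = 9/2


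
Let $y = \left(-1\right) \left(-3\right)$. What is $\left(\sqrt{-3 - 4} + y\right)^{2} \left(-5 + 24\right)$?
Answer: $38 + 114 i \sqrt{7} \approx 38.0 + 301.62 i$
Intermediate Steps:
$y = 3$
$\left(\sqrt{-3 - 4} + y\right)^{2} \left(-5 + 24\right) = \left(\sqrt{-3 - 4} + 3\right)^{2} \left(-5 + 24\right) = \left(\sqrt{-7} + 3\right)^{2} \cdot 19 = \left(i \sqrt{7} + 3\right)^{2} \cdot 19 = \left(3 + i \sqrt{7}\right)^{2} \cdot 19 = 19 \left(3 + i \sqrt{7}\right)^{2}$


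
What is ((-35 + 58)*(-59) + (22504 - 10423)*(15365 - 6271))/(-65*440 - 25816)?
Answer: -109863257/54416 ≈ -2019.0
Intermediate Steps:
((-35 + 58)*(-59) + (22504 - 10423)*(15365 - 6271))/(-65*440 - 25816) = (23*(-59) + 12081*9094)/(-28600 - 25816) = (-1357 + 109864614)/(-54416) = 109863257*(-1/54416) = -109863257/54416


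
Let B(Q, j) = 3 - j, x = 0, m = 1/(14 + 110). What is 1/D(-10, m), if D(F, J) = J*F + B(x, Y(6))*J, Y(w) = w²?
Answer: -124/43 ≈ -2.8837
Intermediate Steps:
m = 1/124 ≈ 0.0080645
D(F, J) = -33*J + F*J (D(F, J) = J*F + (3 - 1*6²)*J = F*J + (3 - 1*36)*J = F*J + (3 - 36)*J = F*J - 33*J = -33*J + F*J)
1/D(-10, m) = 1/((-33 - 10)/124) = 1/((1/124)*(-43)) = 1/(-43/124) = -124/43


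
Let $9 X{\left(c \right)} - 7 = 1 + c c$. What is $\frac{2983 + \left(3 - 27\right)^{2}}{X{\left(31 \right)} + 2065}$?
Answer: $\frac{10677}{6518} \approx 1.6381$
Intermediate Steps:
$X{\left(c \right)} = \frac{8}{9} + \frac{c^{2}}{9}$ ($X{\left(c \right)} = \frac{7}{9} + \frac{1 + c c}{9} = \frac{7}{9} + \frac{1 + c^{2}}{9} = \frac{7}{9} + \left(\frac{1}{9} + \frac{c^{2}}{9}\right) = \frac{8}{9} + \frac{c^{2}}{9}$)
$\frac{2983 + \left(3 - 27\right)^{2}}{X{\left(31 \right)} + 2065} = \frac{2983 + \left(3 - 27\right)^{2}}{\left(\frac{8}{9} + \frac{31^{2}}{9}\right) + 2065} = \frac{2983 + \left(-24\right)^{2}}{\left(\frac{8}{9} + \frac{1}{9} \cdot 961\right) + 2065} = \frac{2983 + 576}{\left(\frac{8}{9} + \frac{961}{9}\right) + 2065} = \frac{3559}{\frac{323}{3} + 2065} = \frac{3559}{\frac{6518}{3}} = 3559 \cdot \frac{3}{6518} = \frac{10677}{6518}$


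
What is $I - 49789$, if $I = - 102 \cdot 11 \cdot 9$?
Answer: $-59887$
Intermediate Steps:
$I = -10098$ ($I = \left(-102\right) 99 = -10098$)
$I - 49789 = -10098 - 49789 = -59887$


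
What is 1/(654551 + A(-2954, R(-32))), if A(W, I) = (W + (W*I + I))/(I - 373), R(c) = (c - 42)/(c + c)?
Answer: 11899/7788706138 ≈ 1.5277e-6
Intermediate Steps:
R(c) = (-42 + c)/(2*c) (R(c) = (-42 + c)/((2*c)) = (-42 + c)*(1/(2*c)) = (-42 + c)/(2*c))
A(W, I) = (I + W + I*W)/(-373 + I) (A(W, I) = (W + (I*W + I))/(-373 + I) = (W + (I + I*W))/(-373 + I) = (I + W + I*W)/(-373 + I))
1/(654551 + A(-2954, R(-32))) = 1/(654551 + ((½)*(-42 - 32)/(-32) - 2954 + ((½)*(-42 - 32)/(-32))*(-2954))/(-373 + (½)*(-42 - 32)/(-32))) = 1/(654551 + ((½)*(-1/32)*(-74) - 2954 + ((½)*(-1/32)*(-74))*(-2954))/(-373 + (½)*(-1/32)*(-74))) = 1/(654551 + (37/32 - 2954 + (37/32)*(-2954))/(-373 + 37/32)) = 1/(654551 + (37/32 - 2954 - 54649/16)/(-11899/32)) = 1/(654551 - 32/11899*(-203789/32)) = 1/(654551 + 203789/11899) = 1/(7788706138/11899) = 11899/7788706138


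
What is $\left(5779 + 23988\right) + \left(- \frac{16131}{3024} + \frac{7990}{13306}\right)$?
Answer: $\frac{199592423587}{6706224} \approx 29762.0$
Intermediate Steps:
$\left(5779 + 23988\right) + \left(- \frac{16131}{3024} + \frac{7990}{13306}\right) = 29767 + \left(\left(-16131\right) \frac{1}{3024} + 7990 \cdot \frac{1}{13306}\right) = 29767 + \left(- \frac{5377}{1008} + \frac{3995}{6653}\right) = 29767 - \frac{31746221}{6706224} = \frac{199592423587}{6706224}$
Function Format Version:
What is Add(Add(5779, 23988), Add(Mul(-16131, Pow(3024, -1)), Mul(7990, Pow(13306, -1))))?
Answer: Rational(199592423587, 6706224) ≈ 29762.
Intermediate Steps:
Add(Add(5779, 23988), Add(Mul(-16131, Pow(3024, -1)), Mul(7990, Pow(13306, -1)))) = Add(29767, Add(Mul(-16131, Rational(1, 3024)), Mul(7990, Rational(1, 13306)))) = Add(29767, Add(Rational(-5377, 1008), Rational(3995, 6653))) = Add(29767, Rational(-31746221, 6706224)) = Rational(199592423587, 6706224)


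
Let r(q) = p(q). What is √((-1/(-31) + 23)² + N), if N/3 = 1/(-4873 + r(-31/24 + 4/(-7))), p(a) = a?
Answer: 6*√9498102008460611/25388287 ≈ 23.032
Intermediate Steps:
r(q) = q
N = -504/818977 (N = 3/(-4873 + (-31/24 + 4/(-7))) = 3/(-4873 + (-31*1/24 + 4*(-⅐))) = 3/(-4873 + (-31/24 - 4/7)) = 3/(-4873 - 313/168) = 3/(-818977/168) = 3*(-168/818977) = -504/818977 ≈ -0.00061540)
√((-1/(-31) + 23)² + N) = √((-1/(-31) + 23)² - 504/818977) = √((-1*(-1/31) + 23)² - 504/818977) = √((1/31 + 23)² - 504/818977) = √((714/31)² - 504/818977) = √(509796/961 - 504/818977) = √(417510714348/787036897) = 6*√9498102008460611/25388287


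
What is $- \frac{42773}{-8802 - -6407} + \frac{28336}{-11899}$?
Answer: $\frac{441091207}{28498105} \approx 15.478$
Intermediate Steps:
$- \frac{42773}{-8802 - -6407} + \frac{28336}{-11899} = - \frac{42773}{-8802 + 6407} + 28336 \left(- \frac{1}{11899}\right) = - \frac{42773}{-2395} - \frac{28336}{11899} = \left(-42773\right) \left(- \frac{1}{2395}\right) - \frac{28336}{11899} = \frac{42773}{2395} - \frac{28336}{11899} = \frac{441091207}{28498105}$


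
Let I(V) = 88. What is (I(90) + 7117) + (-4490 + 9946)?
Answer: 12661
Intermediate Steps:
(I(90) + 7117) + (-4490 + 9946) = (88 + 7117) + (-4490 + 9946) = 7205 + 5456 = 12661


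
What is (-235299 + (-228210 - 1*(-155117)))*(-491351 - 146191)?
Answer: 196612852464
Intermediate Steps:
(-235299 + (-228210 - 1*(-155117)))*(-491351 - 146191) = (-235299 + (-228210 + 155117))*(-637542) = (-235299 - 73093)*(-637542) = -308392*(-637542) = 196612852464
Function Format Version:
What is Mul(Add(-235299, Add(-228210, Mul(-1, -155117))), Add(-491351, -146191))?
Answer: 196612852464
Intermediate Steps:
Mul(Add(-235299, Add(-228210, Mul(-1, -155117))), Add(-491351, -146191)) = Mul(Add(-235299, Add(-228210, 155117)), -637542) = Mul(Add(-235299, -73093), -637542) = Mul(-308392, -637542) = 196612852464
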